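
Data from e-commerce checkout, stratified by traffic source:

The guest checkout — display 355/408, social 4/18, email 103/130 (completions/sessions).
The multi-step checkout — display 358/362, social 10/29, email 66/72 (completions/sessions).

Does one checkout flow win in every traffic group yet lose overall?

No

Display: the guest checkout 355/408 = 87.0%, the multi-step checkout 358/362 = 98.9% → the multi-step checkout
Social: the guest checkout 4/18 = 22.2%, the multi-step checkout 10/29 = 34.5% → the multi-step checkout
Email: the guest checkout 103/130 = 79.2%, the multi-step checkout 66/72 = 91.7% → the multi-step checkout
Overall: the guest checkout 462/556 = 83.1%, the multi-step checkout 434/463 = 93.7% → the multi-step checkout
The multi-step checkout wins overall and in every traffic group — no reversal.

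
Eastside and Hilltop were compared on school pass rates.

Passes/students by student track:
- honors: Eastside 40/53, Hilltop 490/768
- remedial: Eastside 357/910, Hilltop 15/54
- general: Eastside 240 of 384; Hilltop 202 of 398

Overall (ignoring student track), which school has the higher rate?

Hilltop

Honors: Eastside 40/53 = 75.5%, Hilltop 490/768 = 63.8% → Eastside
Remedial: Eastside 357/910 = 39.2%, Hilltop 15/54 = 27.8% → Eastside
General: Eastside 240/384 = 62.5%, Hilltop 202/398 = 50.8% → Eastside
Overall: Eastside 637/1347 = 47.3%, Hilltop 707/1220 = 58.0% → Hilltop
(Eastside wins every student group but Hilltop wins overall — Eastside's students skew toward the low-rate remedial group.)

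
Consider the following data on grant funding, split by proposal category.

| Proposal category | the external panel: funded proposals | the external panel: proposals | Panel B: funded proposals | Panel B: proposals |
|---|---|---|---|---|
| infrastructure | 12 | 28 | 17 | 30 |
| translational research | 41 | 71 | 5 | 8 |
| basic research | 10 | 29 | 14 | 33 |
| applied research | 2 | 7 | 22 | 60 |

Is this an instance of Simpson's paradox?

Yes

Infrastructure: the external panel 12/28 = 42.9%, Panel B 17/30 = 56.7% → Panel B
Translational research: the external panel 41/71 = 57.7%, Panel B 5/8 = 62.5% → Panel B
Basic research: the external panel 10/29 = 34.5%, Panel B 14/33 = 42.4% → Panel B
Applied research: the external panel 2/7 = 28.6%, Panel B 22/60 = 36.7% → Panel B
Overall: the external panel 65/135 = 48.1%, Panel B 58/131 = 44.3% → the external panel
Panel B wins each proposal group but the external panel wins overall — the comparison reverses. Panel B's proposals skew toward applied research, which has a lower base rate.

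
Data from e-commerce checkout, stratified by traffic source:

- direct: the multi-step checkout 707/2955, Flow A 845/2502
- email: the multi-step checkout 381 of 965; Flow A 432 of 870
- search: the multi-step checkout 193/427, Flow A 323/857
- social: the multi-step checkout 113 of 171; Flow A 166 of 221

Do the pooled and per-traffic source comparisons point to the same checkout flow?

Direct: the multi-step checkout 707/2955 = 23.9%, Flow A 845/2502 = 33.8% → Flow A
Email: the multi-step checkout 381/965 = 39.5%, Flow A 432/870 = 49.7% → Flow A
Search: the multi-step checkout 193/427 = 45.2%, Flow A 323/857 = 37.7% → the multi-step checkout
Social: the multi-step checkout 113/171 = 66.1%, Flow A 166/221 = 75.1% → Flow A
Overall: the multi-step checkout 1394/4518 = 30.9%, Flow A 1766/4450 = 39.7% → Flow A
Neither sweeps: the multi-step checkout wins 1 of 4 groups, Flow A wins 3. Flow A wins overall but not every group — no Simpson reversal.

No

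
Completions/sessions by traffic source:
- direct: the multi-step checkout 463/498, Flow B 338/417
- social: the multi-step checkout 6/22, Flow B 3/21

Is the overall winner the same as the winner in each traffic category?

Direct: the multi-step checkout 463/498 = 93.0%, Flow B 338/417 = 81.1% → the multi-step checkout
Social: the multi-step checkout 6/22 = 27.3%, Flow B 3/21 = 14.3% → the multi-step checkout
Overall: the multi-step checkout 469/520 = 90.2%, Flow B 341/438 = 77.9% → the multi-step checkout
The multi-step checkout wins overall and in every traffic group — no reversal.

Yes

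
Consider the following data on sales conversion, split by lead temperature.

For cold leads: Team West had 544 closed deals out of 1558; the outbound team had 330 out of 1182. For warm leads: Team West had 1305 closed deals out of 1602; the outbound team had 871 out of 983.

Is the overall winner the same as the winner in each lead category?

Cold: Team West 544/1558 = 34.9%, the outbound team 330/1182 = 27.9% → Team West
Warm: Team West 1305/1602 = 81.5%, the outbound team 871/983 = 88.6% → the outbound team
Overall: Team West 1849/3160 = 58.5%, the outbound team 1201/2165 = 55.5% → Team West
Neither sweeps: Team West wins 1 of 2 groups, the outbound team wins 1. Team West wins overall but not every group — no Simpson reversal.

No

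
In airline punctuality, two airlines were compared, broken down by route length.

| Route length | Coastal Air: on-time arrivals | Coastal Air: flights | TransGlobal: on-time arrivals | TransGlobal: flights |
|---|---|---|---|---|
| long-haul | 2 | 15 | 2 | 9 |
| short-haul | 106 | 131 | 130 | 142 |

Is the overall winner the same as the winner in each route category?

Yes

Long-haul: Coastal Air 2/15 = 13.3%, TransGlobal 2/9 = 22.2% → TransGlobal
Short-haul: Coastal Air 106/131 = 80.9%, TransGlobal 130/142 = 91.5% → TransGlobal
Overall: Coastal Air 108/146 = 74.0%, TransGlobal 132/151 = 87.4% → TransGlobal
TransGlobal wins overall and in every route group — no reversal.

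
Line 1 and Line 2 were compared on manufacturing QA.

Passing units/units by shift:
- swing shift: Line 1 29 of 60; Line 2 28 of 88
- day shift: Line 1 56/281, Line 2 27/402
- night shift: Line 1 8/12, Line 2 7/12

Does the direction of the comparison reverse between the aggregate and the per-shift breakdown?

No

Swing shift: Line 1 29/60 = 48.3%, Line 2 28/88 = 31.8% → Line 1
Day shift: Line 1 56/281 = 19.9%, Line 2 27/402 = 6.7% → Line 1
Night shift: Line 1 8/12 = 66.7%, Line 2 7/12 = 58.3% → Line 1
Overall: Line 1 93/353 = 26.3%, Line 2 62/502 = 12.4% → Line 1
Line 1 wins overall and in every shift group — no reversal.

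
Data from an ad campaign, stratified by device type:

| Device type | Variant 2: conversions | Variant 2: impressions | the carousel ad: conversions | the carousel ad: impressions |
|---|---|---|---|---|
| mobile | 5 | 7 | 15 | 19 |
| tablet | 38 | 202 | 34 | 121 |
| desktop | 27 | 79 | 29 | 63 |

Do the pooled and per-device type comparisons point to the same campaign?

Yes

Mobile: Variant 2 5/7 = 71.4%, the carousel ad 15/19 = 78.9% → the carousel ad
Tablet: Variant 2 38/202 = 18.8%, the carousel ad 34/121 = 28.1% → the carousel ad
Desktop: Variant 2 27/79 = 34.2%, the carousel ad 29/63 = 46.0% → the carousel ad
Overall: Variant 2 70/288 = 24.3%, the carousel ad 78/203 = 38.4% → the carousel ad
The carousel ad wins overall and in every device group — no reversal.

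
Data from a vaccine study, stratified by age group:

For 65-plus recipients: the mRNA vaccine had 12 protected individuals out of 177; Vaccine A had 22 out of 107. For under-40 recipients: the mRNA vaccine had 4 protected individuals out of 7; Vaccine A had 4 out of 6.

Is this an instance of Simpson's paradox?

65-plus: the mRNA vaccine 12/177 = 6.8%, Vaccine A 22/107 = 20.6% → Vaccine A
Under-40: the mRNA vaccine 4/7 = 57.1%, Vaccine A 4/6 = 66.7% → Vaccine A
Overall: the mRNA vaccine 16/184 = 8.7%, Vaccine A 26/113 = 23.0% → Vaccine A
Vaccine A wins overall and in every age group — no reversal.

No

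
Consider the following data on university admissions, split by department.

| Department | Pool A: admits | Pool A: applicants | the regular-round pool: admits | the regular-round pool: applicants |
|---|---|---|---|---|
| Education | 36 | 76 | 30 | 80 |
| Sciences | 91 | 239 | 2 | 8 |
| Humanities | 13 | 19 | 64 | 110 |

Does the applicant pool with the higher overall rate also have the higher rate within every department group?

No

Education: Pool A 36/76 = 47.4%, the regular-round pool 30/80 = 37.5% → Pool A
Sciences: Pool A 91/239 = 38.1%, the regular-round pool 2/8 = 25.0% → Pool A
Humanities: Pool A 13/19 = 68.4%, the regular-round pool 64/110 = 58.2% → Pool A
Overall: Pool A 140/334 = 41.9%, the regular-round pool 96/198 = 48.5% → the regular-round pool
Pool A wins each department group but the regular-round pool wins overall — the comparison reverses. Pool A's applicants skew toward Sciences, which has a lower base rate.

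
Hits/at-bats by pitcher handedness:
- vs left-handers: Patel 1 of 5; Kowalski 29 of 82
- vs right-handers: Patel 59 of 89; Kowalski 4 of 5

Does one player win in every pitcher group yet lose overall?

Yes

Vs left-handers: Patel 1/5 = 20.0%, Kowalski 29/82 = 35.4% → Kowalski
Vs right-handers: Patel 59/89 = 66.3%, Kowalski 4/5 = 80.0% → Kowalski
Overall: Patel 60/94 = 63.8%, Kowalski 33/87 = 37.9% → Patel
Kowalski wins each pitcher group but Patel wins overall — the comparison reverses. Kowalski's at-bats skew toward vs left-handers, which has a lower base rate.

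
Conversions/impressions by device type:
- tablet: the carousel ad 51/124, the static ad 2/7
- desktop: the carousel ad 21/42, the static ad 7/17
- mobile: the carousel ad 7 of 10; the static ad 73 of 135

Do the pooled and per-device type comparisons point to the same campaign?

Tablet: the carousel ad 51/124 = 41.1%, the static ad 2/7 = 28.6% → the carousel ad
Desktop: the carousel ad 21/42 = 50.0%, the static ad 7/17 = 41.2% → the carousel ad
Mobile: the carousel ad 7/10 = 70.0%, the static ad 73/135 = 54.1% → the carousel ad
Overall: the carousel ad 79/176 = 44.9%, the static ad 82/159 = 51.6% → the static ad
The carousel ad wins each device group but the static ad wins overall — the comparison reverses. The carousel ad's impressions skew toward tablet, which has a lower base rate.

No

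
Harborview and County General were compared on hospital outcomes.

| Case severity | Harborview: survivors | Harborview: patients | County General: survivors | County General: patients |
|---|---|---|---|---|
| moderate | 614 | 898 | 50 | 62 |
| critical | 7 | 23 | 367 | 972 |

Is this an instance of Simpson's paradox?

Yes

Moderate: Harborview 614/898 = 68.4%, County General 50/62 = 80.6% → County General
Critical: Harborview 7/23 = 30.4%, County General 367/972 = 37.8% → County General
Overall: Harborview 621/921 = 67.4%, County General 417/1034 = 40.3% → Harborview
County General wins each case group but Harborview wins overall — the comparison reverses. County General's patients skew toward critical, which has a lower base rate.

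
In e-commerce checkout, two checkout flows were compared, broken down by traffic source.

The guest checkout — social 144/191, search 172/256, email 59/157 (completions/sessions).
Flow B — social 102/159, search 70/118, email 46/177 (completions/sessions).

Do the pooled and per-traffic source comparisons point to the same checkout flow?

Social: the guest checkout 144/191 = 75.4%, Flow B 102/159 = 64.2% → the guest checkout
Search: the guest checkout 172/256 = 67.2%, Flow B 70/118 = 59.3% → the guest checkout
Email: the guest checkout 59/157 = 37.6%, Flow B 46/177 = 26.0% → the guest checkout
Overall: the guest checkout 375/604 = 62.1%, Flow B 218/454 = 48.0% → the guest checkout
The guest checkout wins overall and in every traffic group — no reversal.

Yes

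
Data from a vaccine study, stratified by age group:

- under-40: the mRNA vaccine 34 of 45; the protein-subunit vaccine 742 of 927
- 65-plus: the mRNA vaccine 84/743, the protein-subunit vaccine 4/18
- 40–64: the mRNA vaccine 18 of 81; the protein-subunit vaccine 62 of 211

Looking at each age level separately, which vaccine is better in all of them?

Under-40: the mRNA vaccine 34/45 = 75.6%, the protein-subunit vaccine 742/927 = 80.0% → the protein-subunit vaccine
65-plus: the mRNA vaccine 84/743 = 11.3%, the protein-subunit vaccine 4/18 = 22.2% → the protein-subunit vaccine
40–64: the mRNA vaccine 18/81 = 22.2%, the protein-subunit vaccine 62/211 = 29.4% → the protein-subunit vaccine
The protein-subunit vaccine has the higher rate in all 3 groups.

the protein-subunit vaccine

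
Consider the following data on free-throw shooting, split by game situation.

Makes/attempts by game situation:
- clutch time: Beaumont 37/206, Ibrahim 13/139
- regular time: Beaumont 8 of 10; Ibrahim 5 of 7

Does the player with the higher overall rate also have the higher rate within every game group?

Yes

Clutch time: Beaumont 37/206 = 18.0%, Ibrahim 13/139 = 9.4% → Beaumont
Regular time: Beaumont 8/10 = 80.0%, Ibrahim 5/7 = 71.4% → Beaumont
Overall: Beaumont 45/216 = 20.8%, Ibrahim 18/146 = 12.3% → Beaumont
Beaumont wins overall and in every game group — no reversal.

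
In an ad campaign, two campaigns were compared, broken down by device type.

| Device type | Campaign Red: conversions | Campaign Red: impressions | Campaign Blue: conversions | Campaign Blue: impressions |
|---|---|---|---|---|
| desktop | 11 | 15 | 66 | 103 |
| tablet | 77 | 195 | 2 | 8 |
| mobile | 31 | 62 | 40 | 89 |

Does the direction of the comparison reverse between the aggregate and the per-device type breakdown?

Desktop: Campaign Red 11/15 = 73.3%, Campaign Blue 66/103 = 64.1% → Campaign Red
Tablet: Campaign Red 77/195 = 39.5%, Campaign Blue 2/8 = 25.0% → Campaign Red
Mobile: Campaign Red 31/62 = 50.0%, Campaign Blue 40/89 = 44.9% → Campaign Red
Overall: Campaign Red 119/272 = 43.8%, Campaign Blue 108/200 = 54.0% → Campaign Blue
Campaign Red wins each device group but Campaign Blue wins overall — the comparison reverses. Campaign Red's impressions skew toward tablet, which has a lower base rate.

Yes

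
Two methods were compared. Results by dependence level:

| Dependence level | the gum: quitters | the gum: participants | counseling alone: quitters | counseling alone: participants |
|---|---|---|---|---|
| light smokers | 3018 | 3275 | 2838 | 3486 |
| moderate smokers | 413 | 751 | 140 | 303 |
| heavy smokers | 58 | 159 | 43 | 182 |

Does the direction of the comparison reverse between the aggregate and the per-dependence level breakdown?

Light smokers: the gum 3018/3275 = 92.2%, counseling alone 2838/3486 = 81.4% → the gum
Moderate smokers: the gum 413/751 = 55.0%, counseling alone 140/303 = 46.2% → the gum
Heavy smokers: the gum 58/159 = 36.5%, counseling alone 43/182 = 23.6% → the gum
Overall: the gum 3489/4185 = 83.4%, counseling alone 3021/3971 = 76.1% → the gum
The gum wins overall and in every dependence group — no reversal.

No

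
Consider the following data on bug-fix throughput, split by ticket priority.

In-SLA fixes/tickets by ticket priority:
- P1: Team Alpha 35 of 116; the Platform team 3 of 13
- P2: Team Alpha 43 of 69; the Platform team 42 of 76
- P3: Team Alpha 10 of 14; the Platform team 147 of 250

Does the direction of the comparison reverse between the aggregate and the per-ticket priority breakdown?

P1: Team Alpha 35/116 = 30.2%, the Platform team 3/13 = 23.1% → Team Alpha
P2: Team Alpha 43/69 = 62.3%, the Platform team 42/76 = 55.3% → Team Alpha
P3: Team Alpha 10/14 = 71.4%, the Platform team 147/250 = 58.8% → Team Alpha
Overall: Team Alpha 88/199 = 44.2%, the Platform team 192/339 = 56.6% → the Platform team
Team Alpha wins each ticket group but the Platform team wins overall — the comparison reverses. Team Alpha's tickets skew toward P1, which has a lower base rate.

Yes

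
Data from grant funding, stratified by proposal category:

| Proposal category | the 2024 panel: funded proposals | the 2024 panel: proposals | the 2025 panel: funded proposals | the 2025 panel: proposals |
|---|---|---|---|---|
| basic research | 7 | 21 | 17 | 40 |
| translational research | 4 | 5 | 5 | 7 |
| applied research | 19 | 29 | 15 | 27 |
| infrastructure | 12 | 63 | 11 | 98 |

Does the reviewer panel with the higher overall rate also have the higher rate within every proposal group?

Basic research: the 2024 panel 7/21 = 33.3%, the 2025 panel 17/40 = 42.5% → the 2025 panel
Translational research: the 2024 panel 4/5 = 80.0%, the 2025 panel 5/7 = 71.4% → the 2024 panel
Applied research: the 2024 panel 19/29 = 65.5%, the 2025 panel 15/27 = 55.6% → the 2024 panel
Infrastructure: the 2024 panel 12/63 = 19.0%, the 2025 panel 11/98 = 11.2% → the 2024 panel
Overall: the 2024 panel 42/118 = 35.6%, the 2025 panel 48/172 = 27.9% → the 2024 panel
Neither sweeps: the 2024 panel wins 3 of 4 groups, the 2025 panel wins 1. The 2024 panel wins overall but not every group — no Simpson reversal.

No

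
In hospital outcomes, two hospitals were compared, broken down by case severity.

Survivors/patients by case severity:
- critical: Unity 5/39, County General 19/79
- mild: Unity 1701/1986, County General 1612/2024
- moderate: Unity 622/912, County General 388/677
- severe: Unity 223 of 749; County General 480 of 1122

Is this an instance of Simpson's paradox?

No

Critical: Unity 5/39 = 12.8%, County General 19/79 = 24.1% → County General
Mild: Unity 1701/1986 = 85.6%, County General 1612/2024 = 79.6% → Unity
Moderate: Unity 622/912 = 68.2%, County General 388/677 = 57.3% → Unity
Severe: Unity 223/749 = 29.8%, County General 480/1122 = 42.8% → County General
Overall: Unity 2551/3686 = 69.2%, County General 2499/3902 = 64.0% → Unity
Neither sweeps: Unity wins 2 of 4 groups, County General wins 2. Unity wins overall but not every group — no Simpson reversal.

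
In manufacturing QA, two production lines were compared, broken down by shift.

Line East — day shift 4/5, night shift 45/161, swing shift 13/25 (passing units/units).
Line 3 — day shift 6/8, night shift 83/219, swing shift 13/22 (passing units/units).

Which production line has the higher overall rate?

Day shift: Line East 4/5 = 80.0%, Line 3 6/8 = 75.0% → Line East
Night shift: Line East 45/161 = 28.0%, Line 3 83/219 = 37.9% → Line 3
Swing shift: Line East 13/25 = 52.0%, Line 3 13/22 = 59.1% → Line 3
Overall: Line East 62/191 = 32.5%, Line 3 102/249 = 41.0% → Line 3
(Neither sweeps every shift group, but Line 3 has the higher pooled rate.)

Line 3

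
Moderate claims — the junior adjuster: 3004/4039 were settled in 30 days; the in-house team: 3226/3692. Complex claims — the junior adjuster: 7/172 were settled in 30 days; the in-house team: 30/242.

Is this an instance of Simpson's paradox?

No

Moderate: the junior adjuster 3004/4039 = 74.4%, the in-house team 3226/3692 = 87.4% → the in-house team
Complex: the junior adjuster 7/172 = 4.1%, the in-house team 30/242 = 12.4% → the in-house team
Overall: the junior adjuster 3011/4211 = 71.5%, the in-house team 3256/3934 = 82.8% → the in-house team
The in-house team wins overall and in every claim group — no reversal.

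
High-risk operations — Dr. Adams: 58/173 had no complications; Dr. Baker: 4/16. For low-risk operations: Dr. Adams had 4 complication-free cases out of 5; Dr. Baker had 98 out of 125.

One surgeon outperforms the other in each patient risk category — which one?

High-risk: Dr. Adams 58/173 = 33.5%, Dr. Baker 4/16 = 25.0% → Dr. Adams
Low-risk: Dr. Adams 4/5 = 80.0%, Dr. Baker 98/125 = 78.4% → Dr. Adams
Dr. Adams has the higher rate in both groups.

Dr. Adams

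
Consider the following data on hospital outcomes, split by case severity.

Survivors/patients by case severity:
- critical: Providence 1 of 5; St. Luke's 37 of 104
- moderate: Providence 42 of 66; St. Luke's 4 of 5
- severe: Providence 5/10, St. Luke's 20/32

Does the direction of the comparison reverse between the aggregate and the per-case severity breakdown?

Critical: Providence 1/5 = 20.0%, St. Luke's 37/104 = 35.6% → St. Luke's
Moderate: Providence 42/66 = 63.6%, St. Luke's 4/5 = 80.0% → St. Luke's
Severe: Providence 5/10 = 50.0%, St. Luke's 20/32 = 62.5% → St. Luke's
Overall: Providence 48/81 = 59.3%, St. Luke's 61/141 = 43.3% → Providence
St. Luke's wins each case group but Providence wins overall — the comparison reverses. St. Luke's's patients skew toward critical, which has a lower base rate.

Yes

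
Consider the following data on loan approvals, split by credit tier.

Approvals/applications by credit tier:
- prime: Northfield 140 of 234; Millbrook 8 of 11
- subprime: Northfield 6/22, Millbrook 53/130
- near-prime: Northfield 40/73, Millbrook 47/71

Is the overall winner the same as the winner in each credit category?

No

Prime: Northfield 140/234 = 59.8%, Millbrook 8/11 = 72.7% → Millbrook
Subprime: Northfield 6/22 = 27.3%, Millbrook 53/130 = 40.8% → Millbrook
Near-prime: Northfield 40/73 = 54.8%, Millbrook 47/71 = 66.2% → Millbrook
Overall: Northfield 186/329 = 56.5%, Millbrook 108/212 = 50.9% → Northfield
Millbrook wins each credit group but Northfield wins overall — the comparison reverses. Millbrook's applications skew toward subprime, which has a lower base rate.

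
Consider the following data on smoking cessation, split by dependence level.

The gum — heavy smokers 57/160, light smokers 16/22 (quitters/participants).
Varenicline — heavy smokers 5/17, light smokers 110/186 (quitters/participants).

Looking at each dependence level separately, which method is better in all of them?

Heavy smokers: the gum 57/160 = 35.6%, varenicline 5/17 = 29.4% → the gum
Light smokers: the gum 16/22 = 72.7%, varenicline 110/186 = 59.1% → the gum
The gum has the higher rate in both groups.

the gum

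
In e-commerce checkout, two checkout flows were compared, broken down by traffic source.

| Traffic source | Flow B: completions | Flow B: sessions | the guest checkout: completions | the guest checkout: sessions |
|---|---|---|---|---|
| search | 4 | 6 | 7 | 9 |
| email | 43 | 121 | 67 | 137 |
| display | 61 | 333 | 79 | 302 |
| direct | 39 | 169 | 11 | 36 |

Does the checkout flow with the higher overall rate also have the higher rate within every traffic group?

Search: Flow B 4/6 = 66.7%, the guest checkout 7/9 = 77.8% → the guest checkout
Email: Flow B 43/121 = 35.5%, the guest checkout 67/137 = 48.9% → the guest checkout
Display: Flow B 61/333 = 18.3%, the guest checkout 79/302 = 26.2% → the guest checkout
Direct: Flow B 39/169 = 23.1%, the guest checkout 11/36 = 30.6% → the guest checkout
Overall: Flow B 147/629 = 23.4%, the guest checkout 164/484 = 33.9% → the guest checkout
The guest checkout wins overall and in every traffic group — no reversal.

Yes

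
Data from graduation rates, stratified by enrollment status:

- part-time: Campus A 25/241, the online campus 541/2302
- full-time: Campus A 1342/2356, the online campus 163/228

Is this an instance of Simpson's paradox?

Part-time: Campus A 25/241 = 10.4%, the online campus 541/2302 = 23.5% → the online campus
Full-time: Campus A 1342/2356 = 57.0%, the online campus 163/228 = 71.5% → the online campus
Overall: Campus A 1367/2597 = 52.6%, the online campus 704/2530 = 27.8% → Campus A
The online campus wins each enrollment group but Campus A wins overall — the comparison reverses. The online campus's students skew toward part-time, which has a lower base rate.

Yes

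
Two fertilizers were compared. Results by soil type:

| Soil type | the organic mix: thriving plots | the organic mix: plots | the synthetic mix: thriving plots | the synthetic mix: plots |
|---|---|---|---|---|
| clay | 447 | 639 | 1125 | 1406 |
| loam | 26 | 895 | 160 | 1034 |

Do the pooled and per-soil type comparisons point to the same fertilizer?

Clay: the organic mix 447/639 = 70.0%, the synthetic mix 1125/1406 = 80.0% → the synthetic mix
Loam: the organic mix 26/895 = 2.9%, the synthetic mix 160/1034 = 15.5% → the synthetic mix
Overall: the organic mix 473/1534 = 30.8%, the synthetic mix 1285/2440 = 52.7% → the synthetic mix
The synthetic mix wins overall and in every soil group — no reversal.

Yes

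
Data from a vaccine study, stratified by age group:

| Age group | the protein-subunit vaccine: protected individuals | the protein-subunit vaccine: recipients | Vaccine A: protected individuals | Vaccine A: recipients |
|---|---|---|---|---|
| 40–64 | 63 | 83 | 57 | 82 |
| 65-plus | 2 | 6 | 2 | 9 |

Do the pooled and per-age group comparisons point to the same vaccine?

40–64: the protein-subunit vaccine 63/83 = 75.9%, Vaccine A 57/82 = 69.5% → the protein-subunit vaccine
65-plus: the protein-subunit vaccine 2/6 = 33.3%, Vaccine A 2/9 = 22.2% → the protein-subunit vaccine
Overall: the protein-subunit vaccine 65/89 = 73.0%, Vaccine A 59/91 = 64.8% → the protein-subunit vaccine
The protein-subunit vaccine wins overall and in every age group — no reversal.

Yes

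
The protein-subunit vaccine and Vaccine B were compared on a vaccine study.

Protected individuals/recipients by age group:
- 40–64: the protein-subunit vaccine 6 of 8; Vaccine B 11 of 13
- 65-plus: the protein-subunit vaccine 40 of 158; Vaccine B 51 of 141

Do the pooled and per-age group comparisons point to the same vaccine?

40–64: the protein-subunit vaccine 6/8 = 75.0%, Vaccine B 11/13 = 84.6% → Vaccine B
65-plus: the protein-subunit vaccine 40/158 = 25.3%, Vaccine B 51/141 = 36.2% → Vaccine B
Overall: the protein-subunit vaccine 46/166 = 27.7%, Vaccine B 62/154 = 40.3% → Vaccine B
Vaccine B wins overall and in every age group — no reversal.

Yes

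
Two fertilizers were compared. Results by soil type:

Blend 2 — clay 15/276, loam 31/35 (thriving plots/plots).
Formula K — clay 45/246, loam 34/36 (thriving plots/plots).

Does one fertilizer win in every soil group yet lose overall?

No

Clay: Blend 2 15/276 = 5.4%, Formula K 45/246 = 18.3% → Formula K
Loam: Blend 2 31/35 = 88.6%, Formula K 34/36 = 94.4% → Formula K
Overall: Blend 2 46/311 = 14.8%, Formula K 79/282 = 28.0% → Formula K
Formula K wins overall and in every soil group — no reversal.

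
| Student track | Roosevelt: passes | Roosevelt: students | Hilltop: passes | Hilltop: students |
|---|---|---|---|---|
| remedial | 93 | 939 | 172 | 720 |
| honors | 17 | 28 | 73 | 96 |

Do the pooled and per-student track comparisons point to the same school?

Yes

Remedial: Roosevelt 93/939 = 9.9%, Hilltop 172/720 = 23.9% → Hilltop
Honors: Roosevelt 17/28 = 60.7%, Hilltop 73/96 = 76.0% → Hilltop
Overall: Roosevelt 110/967 = 11.4%, Hilltop 245/816 = 30.0% → Hilltop
Hilltop wins overall and in every student group — no reversal.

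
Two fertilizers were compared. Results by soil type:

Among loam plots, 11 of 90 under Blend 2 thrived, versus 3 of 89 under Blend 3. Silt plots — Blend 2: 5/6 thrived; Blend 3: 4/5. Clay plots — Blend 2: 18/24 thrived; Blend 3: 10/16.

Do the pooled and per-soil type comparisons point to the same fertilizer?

Yes

Loam: Blend 2 11/90 = 12.2%, Blend 3 3/89 = 3.4% → Blend 2
Silt: Blend 2 5/6 = 83.3%, Blend 3 4/5 = 80.0% → Blend 2
Clay: Blend 2 18/24 = 75.0%, Blend 3 10/16 = 62.5% → Blend 2
Overall: Blend 2 34/120 = 28.3%, Blend 3 17/110 = 15.5% → Blend 2
Blend 2 wins overall and in every soil group — no reversal.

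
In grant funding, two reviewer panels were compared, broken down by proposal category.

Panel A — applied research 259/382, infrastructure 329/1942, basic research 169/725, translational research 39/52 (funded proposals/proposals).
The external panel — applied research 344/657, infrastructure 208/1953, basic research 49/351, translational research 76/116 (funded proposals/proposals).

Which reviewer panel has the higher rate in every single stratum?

Panel A

Applied research: Panel A 259/382 = 67.8%, the external panel 344/657 = 52.4% → Panel A
Infrastructure: Panel A 329/1942 = 16.9%, the external panel 208/1953 = 10.7% → Panel A
Basic research: Panel A 169/725 = 23.3%, the external panel 49/351 = 14.0% → Panel A
Translational research: Panel A 39/52 = 75.0%, the external panel 76/116 = 65.5% → Panel A
Panel A has the higher rate in all 4 groups.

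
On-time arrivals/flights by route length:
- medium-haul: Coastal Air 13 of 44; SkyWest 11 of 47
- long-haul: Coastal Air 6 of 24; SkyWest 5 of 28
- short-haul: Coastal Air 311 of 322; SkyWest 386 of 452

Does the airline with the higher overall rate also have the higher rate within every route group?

Yes

Medium-haul: Coastal Air 13/44 = 29.5%, SkyWest 11/47 = 23.4% → Coastal Air
Long-haul: Coastal Air 6/24 = 25.0%, SkyWest 5/28 = 17.9% → Coastal Air
Short-haul: Coastal Air 311/322 = 96.6%, SkyWest 386/452 = 85.4% → Coastal Air
Overall: Coastal Air 330/390 = 84.6%, SkyWest 402/527 = 76.3% → Coastal Air
Coastal Air wins overall and in every route group — no reversal.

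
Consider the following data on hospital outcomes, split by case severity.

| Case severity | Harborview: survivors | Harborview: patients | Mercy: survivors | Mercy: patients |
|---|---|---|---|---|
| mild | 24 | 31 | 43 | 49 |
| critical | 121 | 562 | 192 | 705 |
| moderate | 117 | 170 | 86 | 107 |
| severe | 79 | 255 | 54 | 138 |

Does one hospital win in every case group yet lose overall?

No

Mild: Harborview 24/31 = 77.4%, Mercy 43/49 = 87.8% → Mercy
Critical: Harborview 121/562 = 21.5%, Mercy 192/705 = 27.2% → Mercy
Moderate: Harborview 117/170 = 68.8%, Mercy 86/107 = 80.4% → Mercy
Severe: Harborview 79/255 = 31.0%, Mercy 54/138 = 39.1% → Mercy
Overall: Harborview 341/1018 = 33.5%, Mercy 375/999 = 37.5% → Mercy
Mercy wins overall and in every case group — no reversal.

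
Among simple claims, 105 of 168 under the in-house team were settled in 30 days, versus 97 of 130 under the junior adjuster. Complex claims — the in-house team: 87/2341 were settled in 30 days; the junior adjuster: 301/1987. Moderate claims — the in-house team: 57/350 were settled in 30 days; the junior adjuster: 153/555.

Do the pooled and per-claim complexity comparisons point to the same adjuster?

Simple: the in-house team 105/168 = 62.5%, the junior adjuster 97/130 = 74.6% → the junior adjuster
Complex: the in-house team 87/2341 = 3.7%, the junior adjuster 301/1987 = 15.1% → the junior adjuster
Moderate: the in-house team 57/350 = 16.3%, the junior adjuster 153/555 = 27.6% → the junior adjuster
Overall: the in-house team 249/2859 = 8.7%, the junior adjuster 551/2672 = 20.6% → the junior adjuster
The junior adjuster wins overall and in every claim group — no reversal.

Yes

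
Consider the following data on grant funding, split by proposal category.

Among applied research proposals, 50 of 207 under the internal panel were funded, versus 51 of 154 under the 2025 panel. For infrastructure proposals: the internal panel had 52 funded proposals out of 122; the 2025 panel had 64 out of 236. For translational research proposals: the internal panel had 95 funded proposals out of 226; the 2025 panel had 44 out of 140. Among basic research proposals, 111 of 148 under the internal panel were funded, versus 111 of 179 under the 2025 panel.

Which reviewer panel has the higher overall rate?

Applied research: the internal panel 50/207 = 24.2%, the 2025 panel 51/154 = 33.1% → the 2025 panel
Infrastructure: the internal panel 52/122 = 42.6%, the 2025 panel 64/236 = 27.1% → the internal panel
Translational research: the internal panel 95/226 = 42.0%, the 2025 panel 44/140 = 31.4% → the internal panel
Basic research: the internal panel 111/148 = 75.0%, the 2025 panel 111/179 = 62.0% → the internal panel
Overall: the internal panel 308/703 = 43.8%, the 2025 panel 270/709 = 38.1% → the internal panel
(Neither sweeps every proposal group, but the internal panel has the higher pooled rate.)

the internal panel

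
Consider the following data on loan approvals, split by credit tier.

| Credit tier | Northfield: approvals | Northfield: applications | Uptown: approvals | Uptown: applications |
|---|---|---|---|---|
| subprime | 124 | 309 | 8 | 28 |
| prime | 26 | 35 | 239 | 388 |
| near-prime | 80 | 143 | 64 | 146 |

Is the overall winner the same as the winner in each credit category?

Subprime: Northfield 124/309 = 40.1%, Uptown 8/28 = 28.6% → Northfield
Prime: Northfield 26/35 = 74.3%, Uptown 239/388 = 61.6% → Northfield
Near-prime: Northfield 80/143 = 55.9%, Uptown 64/146 = 43.8% → Northfield
Overall: Northfield 230/487 = 47.2%, Uptown 311/562 = 55.3% → Uptown
Northfield wins each credit group but Uptown wins overall — the comparison reverses. Northfield's applications skew toward subprime, which has a lower base rate.

No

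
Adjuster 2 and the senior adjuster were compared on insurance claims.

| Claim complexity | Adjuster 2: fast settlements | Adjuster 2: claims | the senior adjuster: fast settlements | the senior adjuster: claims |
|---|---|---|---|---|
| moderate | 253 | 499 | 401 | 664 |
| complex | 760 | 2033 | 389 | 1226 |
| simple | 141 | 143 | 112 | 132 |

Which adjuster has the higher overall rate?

Moderate: Adjuster 2 253/499 = 50.7%, the senior adjuster 401/664 = 60.4% → the senior adjuster
Complex: Adjuster 2 760/2033 = 37.4%, the senior adjuster 389/1226 = 31.7% → Adjuster 2
Simple: Adjuster 2 141/143 = 98.6%, the senior adjuster 112/132 = 84.8% → Adjuster 2
Overall: Adjuster 2 1154/2675 = 43.1%, the senior adjuster 902/2022 = 44.6% → the senior adjuster
(Neither sweeps every claim group, but the senior adjuster has the higher pooled rate.)

the senior adjuster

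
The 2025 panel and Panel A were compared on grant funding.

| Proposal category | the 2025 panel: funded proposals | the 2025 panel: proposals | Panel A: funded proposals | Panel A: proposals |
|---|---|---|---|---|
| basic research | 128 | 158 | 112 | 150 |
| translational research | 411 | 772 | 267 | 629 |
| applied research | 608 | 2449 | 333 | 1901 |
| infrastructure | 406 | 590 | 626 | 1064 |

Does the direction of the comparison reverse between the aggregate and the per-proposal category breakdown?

No

Basic research: the 2025 panel 128/158 = 81.0%, Panel A 112/150 = 74.7% → the 2025 panel
Translational research: the 2025 panel 411/772 = 53.2%, Panel A 267/629 = 42.4% → the 2025 panel
Applied research: the 2025 panel 608/2449 = 24.8%, Panel A 333/1901 = 17.5% → the 2025 panel
Infrastructure: the 2025 panel 406/590 = 68.8%, Panel A 626/1064 = 58.8% → the 2025 panel
Overall: the 2025 panel 1553/3969 = 39.1%, Panel A 1338/3744 = 35.7% → the 2025 panel
The 2025 panel wins overall and in every proposal group — no reversal.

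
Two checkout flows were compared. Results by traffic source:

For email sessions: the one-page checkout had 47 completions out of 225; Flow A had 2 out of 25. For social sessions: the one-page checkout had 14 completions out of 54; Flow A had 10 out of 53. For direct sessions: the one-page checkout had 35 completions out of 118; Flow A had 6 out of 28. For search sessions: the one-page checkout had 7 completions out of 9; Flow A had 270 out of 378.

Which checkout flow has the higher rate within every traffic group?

Email: the one-page checkout 47/225 = 20.9%, Flow A 2/25 = 8.0% → the one-page checkout
Social: the one-page checkout 14/54 = 25.9%, Flow A 10/53 = 18.9% → the one-page checkout
Direct: the one-page checkout 35/118 = 29.7%, Flow A 6/28 = 21.4% → the one-page checkout
Search: the one-page checkout 7/9 = 77.8%, Flow A 270/378 = 71.4% → the one-page checkout
The one-page checkout has the higher rate in all 4 groups.

the one-page checkout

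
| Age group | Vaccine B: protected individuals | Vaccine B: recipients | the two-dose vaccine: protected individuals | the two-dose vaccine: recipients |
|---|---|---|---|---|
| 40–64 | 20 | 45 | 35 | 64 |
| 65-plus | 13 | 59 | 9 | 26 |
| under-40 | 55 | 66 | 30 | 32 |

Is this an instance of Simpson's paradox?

40–64: Vaccine B 20/45 = 44.4%, the two-dose vaccine 35/64 = 54.7% → the two-dose vaccine
65-plus: Vaccine B 13/59 = 22.0%, the two-dose vaccine 9/26 = 34.6% → the two-dose vaccine
Under-40: Vaccine B 55/66 = 83.3%, the two-dose vaccine 30/32 = 93.8% → the two-dose vaccine
Overall: Vaccine B 88/170 = 51.8%, the two-dose vaccine 74/122 = 60.7% → the two-dose vaccine
The two-dose vaccine wins overall and in every age group — no reversal.

No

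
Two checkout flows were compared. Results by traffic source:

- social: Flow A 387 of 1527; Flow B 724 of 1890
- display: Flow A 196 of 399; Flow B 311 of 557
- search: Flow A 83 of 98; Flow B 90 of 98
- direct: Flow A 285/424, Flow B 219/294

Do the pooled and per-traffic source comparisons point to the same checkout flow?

Yes

Social: Flow A 387/1527 = 25.3%, Flow B 724/1890 = 38.3% → Flow B
Display: Flow A 196/399 = 49.1%, Flow B 311/557 = 55.8% → Flow B
Search: Flow A 83/98 = 84.7%, Flow B 90/98 = 91.8% → Flow B
Direct: Flow A 285/424 = 67.2%, Flow B 219/294 = 74.5% → Flow B
Overall: Flow A 951/2448 = 38.8%, Flow B 1344/2839 = 47.3% → Flow B
Flow B wins overall and in every traffic group — no reversal.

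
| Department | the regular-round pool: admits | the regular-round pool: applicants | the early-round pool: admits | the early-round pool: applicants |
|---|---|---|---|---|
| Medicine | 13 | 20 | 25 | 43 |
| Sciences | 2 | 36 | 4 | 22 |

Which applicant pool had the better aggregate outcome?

Medicine: the regular-round pool 13/20 = 65.0%, the early-round pool 25/43 = 58.1% → the regular-round pool
Sciences: the regular-round pool 2/36 = 5.6%, the early-round pool 4/22 = 18.2% → the early-round pool
Overall: the regular-round pool 15/56 = 26.8%, the early-round pool 29/65 = 44.6% → the early-round pool
(Neither sweeps every department group, but the early-round pool has the higher pooled rate.)

the early-round pool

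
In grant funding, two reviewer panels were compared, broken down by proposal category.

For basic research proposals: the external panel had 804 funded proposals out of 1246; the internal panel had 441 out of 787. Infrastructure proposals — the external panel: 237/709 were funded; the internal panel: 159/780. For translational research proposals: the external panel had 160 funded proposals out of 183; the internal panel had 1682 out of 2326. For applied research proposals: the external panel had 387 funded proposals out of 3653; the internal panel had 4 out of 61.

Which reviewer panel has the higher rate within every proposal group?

Basic research: the external panel 804/1246 = 64.5%, the internal panel 441/787 = 56.0% → the external panel
Infrastructure: the external panel 237/709 = 33.4%, the internal panel 159/780 = 20.4% → the external panel
Translational research: the external panel 160/183 = 87.4%, the internal panel 1682/2326 = 72.3% → the external panel
Applied research: the external panel 387/3653 = 10.6%, the internal panel 4/61 = 6.6% → the external panel
The external panel has the higher rate in all 4 groups.

the external panel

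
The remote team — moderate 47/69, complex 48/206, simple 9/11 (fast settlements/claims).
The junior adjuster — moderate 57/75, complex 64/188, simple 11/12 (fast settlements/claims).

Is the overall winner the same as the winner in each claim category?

Yes

Moderate: the remote team 47/69 = 68.1%, the junior adjuster 57/75 = 76.0% → the junior adjuster
Complex: the remote team 48/206 = 23.3%, the junior adjuster 64/188 = 34.0% → the junior adjuster
Simple: the remote team 9/11 = 81.8%, the junior adjuster 11/12 = 91.7% → the junior adjuster
Overall: the remote team 104/286 = 36.4%, the junior adjuster 132/275 = 48.0% → the junior adjuster
The junior adjuster wins overall and in every claim group — no reversal.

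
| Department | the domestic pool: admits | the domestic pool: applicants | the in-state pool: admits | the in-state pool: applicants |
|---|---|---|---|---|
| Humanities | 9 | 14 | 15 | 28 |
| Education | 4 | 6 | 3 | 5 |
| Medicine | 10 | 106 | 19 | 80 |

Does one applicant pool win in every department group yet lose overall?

No

Humanities: the domestic pool 9/14 = 64.3%, the in-state pool 15/28 = 53.6% → the domestic pool
Education: the domestic pool 4/6 = 66.7%, the in-state pool 3/5 = 60.0% → the domestic pool
Medicine: the domestic pool 10/106 = 9.4%, the in-state pool 19/80 = 23.8% → the in-state pool
Overall: the domestic pool 23/126 = 18.3%, the in-state pool 37/113 = 32.7% → the in-state pool
Neither sweeps: the domestic pool wins 2 of 3 groups, the in-state pool wins 1. The in-state pool wins overall but not every group — no Simpson reversal.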